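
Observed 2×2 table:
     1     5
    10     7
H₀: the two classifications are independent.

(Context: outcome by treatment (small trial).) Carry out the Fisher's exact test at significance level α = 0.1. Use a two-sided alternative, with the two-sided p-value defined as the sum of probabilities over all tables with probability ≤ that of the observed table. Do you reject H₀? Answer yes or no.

Margins: r₁=6, r₂=17, c₁=11, c₂=12, n=23
p_obs = C(6,1)·C(17,10)/C(23,11); sum pmf over tables with pmf ≤ p_obs
p-value (two-sided) = 0.15495
At α=0.1: p ≥ α → fail to reject H₀

reject H₀: no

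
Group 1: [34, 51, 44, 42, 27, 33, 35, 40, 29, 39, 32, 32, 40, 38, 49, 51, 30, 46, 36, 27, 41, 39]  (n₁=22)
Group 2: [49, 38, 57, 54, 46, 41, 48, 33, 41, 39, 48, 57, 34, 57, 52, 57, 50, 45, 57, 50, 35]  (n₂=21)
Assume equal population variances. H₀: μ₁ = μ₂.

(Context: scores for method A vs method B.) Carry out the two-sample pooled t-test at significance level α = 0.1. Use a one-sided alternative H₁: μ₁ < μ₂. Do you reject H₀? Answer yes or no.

reject H₀: yes

x̄₁=37.955, s₁=7.260, n₁=22
x̄₂=47.048, s₂=8.152, n₂=21
s_p² = [21·7.260² + 20·8.152²]/41 = 59.4124
SE = √(s_p²·(1/22+1/21)) = 2.3515
t = (37.955−47.048)/2.3515 = -3.8669
df = 41
p-value (one-sided, H₁ less) = 0.00019
At α=0.1: p < α → reject H₀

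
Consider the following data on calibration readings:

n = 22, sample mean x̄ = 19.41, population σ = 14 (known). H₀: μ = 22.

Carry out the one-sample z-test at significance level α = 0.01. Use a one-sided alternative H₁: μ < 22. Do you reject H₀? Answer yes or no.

SE = σ/√n = 14/√22 = 2.9848
z = (x̄−μ₀)/SE = (19.41−22)/2.9848 = -0.8677
p-value (one-sided, H₁ less) = 0.19277
At α=0.01: p ≥ α → fail to reject H₀

reject H₀: no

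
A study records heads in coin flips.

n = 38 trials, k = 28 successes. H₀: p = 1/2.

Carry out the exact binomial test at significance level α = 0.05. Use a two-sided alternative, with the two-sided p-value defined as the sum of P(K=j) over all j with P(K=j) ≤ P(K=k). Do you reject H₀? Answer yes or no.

Exact binomial: n=38, k=28, p₀=1/2=0.5000
P(X=j) = C(n,j)·p₀^j·(1−p₀)^(n−j); p = Σ P(X=j) over j with P(X=j) ≤ P(X=28)
p-value (two-sided) = 0.00510
At α=0.05: p < α → reject H₀

reject H₀: yes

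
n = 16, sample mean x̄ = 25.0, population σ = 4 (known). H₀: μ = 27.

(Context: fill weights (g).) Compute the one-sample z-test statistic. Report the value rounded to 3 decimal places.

test statistic = -2.000

SE = σ/√n = 4/√16 = 1.0000
z = (x̄−μ₀)/SE = (25.0−27)/1.0000 = -2.0000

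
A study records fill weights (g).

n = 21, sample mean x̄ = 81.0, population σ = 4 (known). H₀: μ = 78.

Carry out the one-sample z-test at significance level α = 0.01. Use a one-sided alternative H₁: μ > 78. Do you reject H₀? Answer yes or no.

reject H₀: yes

SE = σ/√n = 4/√21 = 0.8729
z = (x̄−μ₀)/SE = (81.0−78)/0.8729 = 3.4369
p-value (one-sided, H₁ greater) = 0.00029
At α=0.01: p < α → reject H₀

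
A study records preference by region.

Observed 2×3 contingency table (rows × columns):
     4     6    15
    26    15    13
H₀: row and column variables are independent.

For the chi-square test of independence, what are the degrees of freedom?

df = (r−1)(c−1) = (2−1)·(3−1) = 2

degrees of freedom = 2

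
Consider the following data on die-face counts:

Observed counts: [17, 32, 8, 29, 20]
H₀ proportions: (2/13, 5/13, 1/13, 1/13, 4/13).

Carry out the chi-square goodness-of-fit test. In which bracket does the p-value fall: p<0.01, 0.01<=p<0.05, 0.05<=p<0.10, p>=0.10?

p-value bracket: p<0.01

n = 106; E_i = n·p_i = [16.31, 40.77, 8.15, 8.15, 32.62]
χ² = (17−16.31)²/16.31 + (32−40.77)²/40.77 + (8−8.15)²/8.15 + (29−8.15)²/8.15 + (20−32.62)²/32.62 = 60.0934
df = 4
p-value (upper-tail) = 0.00000
→ bracket: p<0.01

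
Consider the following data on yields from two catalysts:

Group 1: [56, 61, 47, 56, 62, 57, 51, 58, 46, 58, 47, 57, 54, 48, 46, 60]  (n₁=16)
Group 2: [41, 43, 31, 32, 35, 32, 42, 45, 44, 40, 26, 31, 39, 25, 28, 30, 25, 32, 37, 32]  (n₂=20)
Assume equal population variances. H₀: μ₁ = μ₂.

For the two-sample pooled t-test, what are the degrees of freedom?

degrees of freedom = 34

df = n₁ + n₂ − 2 = 16 + 20 − 2 = 34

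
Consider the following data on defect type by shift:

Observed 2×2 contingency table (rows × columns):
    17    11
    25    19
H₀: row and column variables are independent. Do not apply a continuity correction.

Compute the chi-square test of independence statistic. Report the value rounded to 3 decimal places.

Row totals [28, 44], col totals [42, 30], n=72
χ² = (17−16.33)²/16.33 + (11−11.67)²/11.67 + (25−25.67)²/25.67 + (19−18.33)²/18.33 = 0.1069
df = 1

test statistic = 0.107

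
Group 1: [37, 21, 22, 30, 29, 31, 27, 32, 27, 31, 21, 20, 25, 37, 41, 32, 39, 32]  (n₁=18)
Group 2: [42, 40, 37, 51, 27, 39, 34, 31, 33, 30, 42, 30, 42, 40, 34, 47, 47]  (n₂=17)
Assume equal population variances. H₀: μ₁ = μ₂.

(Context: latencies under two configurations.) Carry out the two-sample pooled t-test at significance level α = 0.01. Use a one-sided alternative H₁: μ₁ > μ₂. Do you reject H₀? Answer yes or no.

reject H₀: no

x̄₁=29.667, s₁=6.334, n₁=18
x̄₂=38.000, s₂=6.819, n₂=17
s_p² = [17·6.334² + 16·6.819²]/33 = 43.2121
SE = √(s_p²·(1/18+1/17)) = 2.2232
t = (29.667−38.000)/2.2232 = -3.7484
df = 33
p-value (one-sided, H₁ greater) = 0.99966
At α=0.01: p ≥ α → fail to reject H₀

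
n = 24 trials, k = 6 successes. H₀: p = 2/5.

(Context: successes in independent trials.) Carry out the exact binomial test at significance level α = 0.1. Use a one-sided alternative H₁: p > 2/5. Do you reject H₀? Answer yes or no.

reject H₀: no

Exact binomial: n=24, k=6, p₀=2/5=0.4000
P(X≥6) from Σ C(n,i)·p₀^i·(1−p₀)^(n−i)
p-value (one-sided, H₁ greater) = 0.96003
At α=0.1: p ≥ α → fail to reject H₀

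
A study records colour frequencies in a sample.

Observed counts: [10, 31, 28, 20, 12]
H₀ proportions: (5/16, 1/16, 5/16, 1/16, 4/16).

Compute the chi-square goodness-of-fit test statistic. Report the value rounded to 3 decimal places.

test statistic = 148.315

n = 101; E_i = n·p_i = [31.56, 6.31, 31.56, 6.31, 25.25]
χ² = (10−31.56)²/31.56 + (31−6.31)²/6.31 + (28−31.56)²/31.56 + (20−6.31)²/6.31 + (12−25.25)²/25.25 = 148.3149
df = 4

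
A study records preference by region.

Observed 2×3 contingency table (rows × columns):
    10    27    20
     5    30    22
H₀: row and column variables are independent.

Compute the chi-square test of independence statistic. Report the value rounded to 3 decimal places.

test statistic = 1.920

Row totals [57, 57], col totals [15, 57, 42], n=114
χ² = (10−7.50)²/7.50 + (27−28.50)²/28.50 + (20−21.00)²/21.00 + (5−7.50)²/7.50 + (30−28.50)²/28.50 + (22−21.00)²/21.00 = 1.9198
df = 2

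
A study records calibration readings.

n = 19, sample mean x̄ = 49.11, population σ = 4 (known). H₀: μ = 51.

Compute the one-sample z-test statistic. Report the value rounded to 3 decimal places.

SE = σ/√n = 4/√19 = 0.9177
z = (x̄−μ₀)/SE = (49.11−51)/0.9177 = -2.0596

test statistic = -2.060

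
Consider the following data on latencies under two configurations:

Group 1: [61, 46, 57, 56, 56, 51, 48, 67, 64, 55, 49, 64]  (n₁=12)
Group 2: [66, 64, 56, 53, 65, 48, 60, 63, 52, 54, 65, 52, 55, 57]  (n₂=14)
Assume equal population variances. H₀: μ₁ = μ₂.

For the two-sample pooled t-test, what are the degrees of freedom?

degrees of freedom = 24

df = n₁ + n₂ − 2 = 12 + 14 − 2 = 24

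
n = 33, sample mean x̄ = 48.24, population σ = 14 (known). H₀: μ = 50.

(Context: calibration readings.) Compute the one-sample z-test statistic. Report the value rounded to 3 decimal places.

test statistic = -0.722

SE = σ/√n = 14/√33 = 2.4371
z = (x̄−μ₀)/SE = (48.24−50)/2.4371 = -0.7222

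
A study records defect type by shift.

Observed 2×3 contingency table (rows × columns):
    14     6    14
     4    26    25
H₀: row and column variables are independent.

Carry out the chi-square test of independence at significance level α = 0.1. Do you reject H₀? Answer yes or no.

reject H₀: yes

Row totals [34, 55], col totals [18, 32, 39], n=89
χ² = (14−6.88)²/6.88 + (6−12.22)²/12.22 + (14−14.90)²/14.90 + (4−11.12)²/11.12 + (26−19.78)²/19.78 + (25−24.10)²/24.10 = 17.1584
df = 2
p-value (upper-tail) = 0.00019
At α=0.1: p < α → reject H₀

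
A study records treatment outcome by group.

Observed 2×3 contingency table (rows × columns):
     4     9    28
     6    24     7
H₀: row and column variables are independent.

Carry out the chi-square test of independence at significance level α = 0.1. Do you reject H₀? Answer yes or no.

reject H₀: yes

Row totals [41, 37], col totals [10, 33, 35], n=78
χ² = (4−5.26)²/5.26 + (9−17.35)²/17.35 + (28−18.40)²/18.40 + (6−4.74)²/4.74 + (24−15.65)²/15.65 + (7−16.60)²/16.60 = 19.6648
df = 2
p-value (upper-tail) = 0.00005
At α=0.1: p < α → reject H₀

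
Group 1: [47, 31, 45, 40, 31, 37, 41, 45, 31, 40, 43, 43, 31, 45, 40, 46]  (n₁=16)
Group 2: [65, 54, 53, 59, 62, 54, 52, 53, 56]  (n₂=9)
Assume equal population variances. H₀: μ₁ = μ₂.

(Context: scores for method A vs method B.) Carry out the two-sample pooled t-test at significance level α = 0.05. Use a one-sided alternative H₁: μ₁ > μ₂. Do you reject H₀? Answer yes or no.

x̄₁=39.750, s₁=5.837, n₁=16
x̄₂=56.444, s₂=4.558, n₂=9
s_p² = [15·5.837² + 8·4.558²]/23 = 29.4444
SE = √(s_p²·(1/16+1/9)) = 2.2609
t = (39.750−56.444)/2.2609 = -7.3838
df = 23
p-value (one-sided, H₁ greater) = 1.00000
At α=0.05: p ≥ α → fail to reject H₀

reject H₀: no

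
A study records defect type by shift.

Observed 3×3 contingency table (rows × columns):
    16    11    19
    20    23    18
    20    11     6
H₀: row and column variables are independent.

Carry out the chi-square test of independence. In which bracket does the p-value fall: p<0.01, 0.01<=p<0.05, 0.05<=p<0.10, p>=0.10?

p-value bracket: 0.05<=p<0.10

Row totals [46, 61, 37], col totals [56, 45, 43], n=144
χ² = (16−17.89)²/17.89 + (11−14.38)²/14.38 + (19−13.74)²/13.74 + (20−23.72)²/23.72 + (23−19.06)²/19.06 + (18−18.22)²/18.22 + (20−14.39)²/14.39 + (11−11.56)²/11.56 + (6−11.05)²/11.05 = 8.9314
df = 4
p-value (upper-tail) = 0.06284
→ bracket: 0.05<=p<0.10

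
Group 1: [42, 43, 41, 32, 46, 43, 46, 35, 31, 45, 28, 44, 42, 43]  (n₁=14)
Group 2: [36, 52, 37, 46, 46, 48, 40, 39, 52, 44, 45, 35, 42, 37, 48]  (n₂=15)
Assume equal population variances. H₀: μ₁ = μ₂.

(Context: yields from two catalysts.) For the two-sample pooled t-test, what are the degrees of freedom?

degrees of freedom = 27

df = n₁ + n₂ − 2 = 14 + 15 − 2 = 27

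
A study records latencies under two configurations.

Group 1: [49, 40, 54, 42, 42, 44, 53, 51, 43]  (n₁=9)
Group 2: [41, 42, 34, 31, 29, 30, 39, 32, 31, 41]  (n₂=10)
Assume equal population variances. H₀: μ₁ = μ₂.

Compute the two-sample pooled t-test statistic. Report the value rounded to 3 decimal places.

test statistic = 4.756

x̄₁=46.444, s₁=5.318, n₁=9
x̄₂=35.000, s₂=5.164, n₂=10
s_p² = [8·5.318² + 9·5.164²]/17 = 27.4248
SE = √(s_p²·(1/9+1/10)) = 2.4062
t = (46.444−35.000)/2.4062 = 4.7563
df = 17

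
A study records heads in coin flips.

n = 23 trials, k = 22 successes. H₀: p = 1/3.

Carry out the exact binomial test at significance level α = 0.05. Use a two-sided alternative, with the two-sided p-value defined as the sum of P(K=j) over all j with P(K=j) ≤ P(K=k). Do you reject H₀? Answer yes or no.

Exact binomial: n=23, k=22, p₀=1/3=0.3333
P(X=j) = C(n,j)·p₀^j·(1−p₀)^(n−j); p = Σ P(X=j) over j with P(X=j) ≤ P(X=22)
p-value (two-sided) = 0.00000
At α=0.05: p < α → reject H₀

reject H₀: yes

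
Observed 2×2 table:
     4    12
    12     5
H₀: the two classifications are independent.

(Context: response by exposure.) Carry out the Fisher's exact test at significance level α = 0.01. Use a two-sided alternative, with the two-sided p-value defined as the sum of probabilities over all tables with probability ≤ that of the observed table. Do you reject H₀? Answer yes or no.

reject H₀: no

Margins: r₁=16, r₂=17, c₁=16, c₂=17, n=33
p_obs = C(16,4)·C(17,12)/C(33,16); sum pmf over tables with pmf ≤ p_obs
p-value (two-sided) = 0.01492
At α=0.01: p ≥ α → fail to reject H₀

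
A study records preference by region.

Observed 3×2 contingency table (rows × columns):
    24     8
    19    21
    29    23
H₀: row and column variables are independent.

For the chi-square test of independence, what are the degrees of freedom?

df = (r−1)(c−1) = (3−1)·(2−1) = 2

degrees of freedom = 2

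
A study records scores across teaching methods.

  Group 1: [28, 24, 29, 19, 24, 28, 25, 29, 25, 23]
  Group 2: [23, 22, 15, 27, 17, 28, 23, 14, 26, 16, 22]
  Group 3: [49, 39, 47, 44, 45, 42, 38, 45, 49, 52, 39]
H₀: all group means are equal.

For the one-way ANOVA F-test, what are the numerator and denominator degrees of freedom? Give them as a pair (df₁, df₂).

degrees of freedom = [2, 29]

k = 3 groups, N = 32 total
df = (k−1, N−k) = (3−1, 32−3) = (2, 29)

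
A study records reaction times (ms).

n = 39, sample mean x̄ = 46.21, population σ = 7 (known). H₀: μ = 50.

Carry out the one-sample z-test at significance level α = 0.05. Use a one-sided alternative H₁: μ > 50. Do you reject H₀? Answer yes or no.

reject H₀: no

SE = σ/√n = 7/√39 = 1.1209
z = (x̄−μ₀)/SE = (46.21−50)/1.1209 = -3.3812
p-value (one-sided, H₁ greater) = 0.99964
At α=0.05: p ≥ α → fail to reject H₀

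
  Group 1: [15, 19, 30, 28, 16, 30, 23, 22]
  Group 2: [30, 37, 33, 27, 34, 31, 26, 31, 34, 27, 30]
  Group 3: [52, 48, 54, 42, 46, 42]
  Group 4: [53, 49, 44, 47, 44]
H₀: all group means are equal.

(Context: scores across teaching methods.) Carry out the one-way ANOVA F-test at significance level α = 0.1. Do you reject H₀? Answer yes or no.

Group means [22.88, 30.91, 47.33, 47.40], grand mean 34.800
SSB = Σnᵢ(x̄ᵢ−x̄)² = 3040.483; SSW = ΣΣ(x−x̄ᵢ)² = 552.317
MSB = 3040.483/3 = 1013.4942; MSW = 552.317/26 = 21.2430
F = MSB/MSW = 47.7096
df = (3, 26)
p-value (upper-tail) = 0.00000
At α=0.1: p < α → reject H₀

reject H₀: yes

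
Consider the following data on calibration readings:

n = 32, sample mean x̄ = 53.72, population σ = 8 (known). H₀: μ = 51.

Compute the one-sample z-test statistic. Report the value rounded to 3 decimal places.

SE = σ/√n = 8/√32 = 1.4142
z = (x̄−μ₀)/SE = (53.72−51)/1.4142 = 1.9233

test statistic = 1.923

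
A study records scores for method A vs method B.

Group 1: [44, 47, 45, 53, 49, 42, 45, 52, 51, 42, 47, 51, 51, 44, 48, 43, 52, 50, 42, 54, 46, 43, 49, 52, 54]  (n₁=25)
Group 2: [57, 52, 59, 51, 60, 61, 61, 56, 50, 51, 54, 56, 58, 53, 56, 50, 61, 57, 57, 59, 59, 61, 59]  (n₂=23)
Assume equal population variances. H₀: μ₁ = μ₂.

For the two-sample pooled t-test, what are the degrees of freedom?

df = n₁ + n₂ − 2 = 25 + 23 − 2 = 46

degrees of freedom = 46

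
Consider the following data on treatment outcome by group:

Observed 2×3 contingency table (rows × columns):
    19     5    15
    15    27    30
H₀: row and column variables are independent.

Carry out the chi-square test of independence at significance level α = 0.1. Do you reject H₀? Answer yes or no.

reject H₀: yes

Row totals [39, 72], col totals [34, 32, 45], n=111
χ² = (19−11.95)²/11.95 + (5−11.24)²/11.24 + (15−15.81)²/15.81 + (15−22.05)²/22.05 + (27−20.76)²/20.76 + (30−29.19)²/29.19 = 11.8304
df = 2
p-value (upper-tail) = 0.00270
At α=0.1: p < α → reject H₀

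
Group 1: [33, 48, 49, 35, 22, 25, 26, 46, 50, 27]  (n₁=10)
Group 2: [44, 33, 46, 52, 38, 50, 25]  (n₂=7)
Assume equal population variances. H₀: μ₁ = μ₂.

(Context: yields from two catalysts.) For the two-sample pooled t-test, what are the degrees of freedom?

degrees of freedom = 15

df = n₁ + n₂ − 2 = 10 + 7 − 2 = 15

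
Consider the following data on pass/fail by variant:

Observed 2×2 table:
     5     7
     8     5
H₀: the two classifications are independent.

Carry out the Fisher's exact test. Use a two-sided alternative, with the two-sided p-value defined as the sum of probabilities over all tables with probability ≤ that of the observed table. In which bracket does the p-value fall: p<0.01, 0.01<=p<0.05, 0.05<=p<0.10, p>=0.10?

Margins: r₁=12, r₂=13, c₁=13, c₂=12, n=25
p_obs = C(12,5)·C(13,8)/C(25,13); sum pmf over tables with pmf ≤ p_obs
p-value (two-sided) = 0.43375
→ bracket: p>=0.10

p-value bracket: p>=0.10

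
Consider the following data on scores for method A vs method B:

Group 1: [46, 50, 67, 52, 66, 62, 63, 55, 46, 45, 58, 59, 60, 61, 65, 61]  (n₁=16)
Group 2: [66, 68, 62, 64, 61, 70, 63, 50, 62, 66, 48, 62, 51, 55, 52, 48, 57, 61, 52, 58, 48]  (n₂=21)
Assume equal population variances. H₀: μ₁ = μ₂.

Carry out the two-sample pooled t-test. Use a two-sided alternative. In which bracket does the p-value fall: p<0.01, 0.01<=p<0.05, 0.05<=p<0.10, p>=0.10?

x̄₁=57.250, s₁=7.371, n₁=16
x̄₂=58.286, s₂=7.044, n₂=21
s_p² = [15·7.371² + 20·7.044²]/35 = 51.6367
SE = √(s_p²·(1/16+1/21)) = 2.3846
t = (57.250−58.286)/2.3846 = -0.4343
df = 35
p-value (two-sided) = 0.66671
→ bracket: p>=0.10

p-value bracket: p>=0.10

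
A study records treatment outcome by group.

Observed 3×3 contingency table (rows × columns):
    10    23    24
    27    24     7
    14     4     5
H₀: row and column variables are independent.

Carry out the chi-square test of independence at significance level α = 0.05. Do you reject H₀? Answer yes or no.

reject H₀: yes

Row totals [57, 58, 23], col totals [51, 51, 36], n=138
χ² = (10−21.07)²/21.07 + (23−21.07)²/21.07 + (24−14.87)²/14.87 + (27−21.43)²/21.43 + (24−21.43)²/21.43 + (7−15.13)²/15.13 + (14−8.50)²/8.50 + (4−8.50)²/8.50 + (5−6.00)²/6.00 = 23.8252
df = 4
p-value (upper-tail) = 0.00009
At α=0.05: p < α → reject H₀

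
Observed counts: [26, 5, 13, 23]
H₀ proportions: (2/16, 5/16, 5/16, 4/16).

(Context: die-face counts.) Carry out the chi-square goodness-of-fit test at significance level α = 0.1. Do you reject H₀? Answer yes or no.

n = 67; E_i = n·p_i = [8.38, 20.94, 20.94, 16.75]
χ² = (26−8.38)²/8.38 + (5−20.94)²/20.94 + (13−20.94)²/20.94 + (23−16.75)²/16.75 = 54.5642
df = 3
p-value (upper-tail) = 0.00000
At α=0.1: p < α → reject H₀

reject H₀: yes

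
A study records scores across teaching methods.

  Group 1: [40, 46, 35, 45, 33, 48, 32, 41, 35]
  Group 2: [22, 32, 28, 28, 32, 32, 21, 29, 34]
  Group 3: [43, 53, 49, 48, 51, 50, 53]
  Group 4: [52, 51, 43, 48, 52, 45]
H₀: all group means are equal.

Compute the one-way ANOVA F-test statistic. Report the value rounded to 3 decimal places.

Group means [39.44, 28.67, 49.57, 48.50], grand mean 40.355
SSB = Σnᵢ(x̄ᵢ−x̄)² = 2229.660; SSW = ΣΣ(x−x̄ᵢ)² = 597.437
MSB = 2229.660/3 = 743.2201; MSW = 597.437/27 = 22.1273
F = MSB/MSW = 33.5884
df = (3, 27)

test statistic = 33.588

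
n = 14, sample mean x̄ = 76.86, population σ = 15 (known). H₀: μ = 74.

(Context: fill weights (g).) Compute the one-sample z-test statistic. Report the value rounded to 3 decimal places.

test statistic = 0.713

SE = σ/√n = 15/√14 = 4.0089
z = (x̄−μ₀)/SE = (76.86−74)/4.0089 = 0.7134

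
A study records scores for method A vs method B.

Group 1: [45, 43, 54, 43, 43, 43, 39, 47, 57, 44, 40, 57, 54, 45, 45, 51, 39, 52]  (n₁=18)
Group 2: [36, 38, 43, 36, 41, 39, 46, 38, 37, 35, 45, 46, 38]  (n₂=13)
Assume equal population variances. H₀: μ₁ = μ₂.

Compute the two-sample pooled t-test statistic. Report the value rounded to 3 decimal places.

x̄₁=46.722, s₁=5.939, n₁=18
x̄₂=39.846, s₂=3.934, n₂=13
s_p² = [17·5.939² + 12·3.934²]/29 = 27.0794
SE = √(s_p²·(1/18+1/13)) = 1.8941
t = (46.722−39.846)/1.8941 = 3.6303
df = 29

test statistic = 3.630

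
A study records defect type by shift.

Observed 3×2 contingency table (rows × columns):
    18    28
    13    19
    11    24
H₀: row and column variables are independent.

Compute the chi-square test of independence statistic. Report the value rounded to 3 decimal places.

test statistic = 0.733

Row totals [46, 32, 35], col totals [42, 71], n=113
χ² = (18−17.10)²/17.10 + (28−28.90)²/28.90 + (13−11.89)²/11.89 + (19−20.11)²/20.11 + (11−13.01)²/13.01 + (24−21.99)²/21.99 = 0.7333
df = 2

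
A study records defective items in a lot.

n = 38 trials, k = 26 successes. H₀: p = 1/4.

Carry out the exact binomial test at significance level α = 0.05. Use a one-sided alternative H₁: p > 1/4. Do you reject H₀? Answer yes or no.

reject H₀: yes

Exact binomial: n=38, k=26, p₀=1/4=0.2500
P(X≥26) from Σ C(n,i)·p₀^i·(1−p₀)^(n−i)
p-value (one-sided, H₁ greater) = 0.00000
At α=0.05: p < α → reject H₀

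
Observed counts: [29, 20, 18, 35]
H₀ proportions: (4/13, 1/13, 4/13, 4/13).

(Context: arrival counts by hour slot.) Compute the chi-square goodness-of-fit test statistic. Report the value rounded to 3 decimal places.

test statistic = 25.132

n = 102; E_i = n·p_i = [31.38, 7.85, 31.38, 31.38]
χ² = (29−31.38)²/31.38 + (20−7.85)²/7.85 + (18−31.38)²/31.38 + (35−31.38)²/31.38 = 25.1324
df = 3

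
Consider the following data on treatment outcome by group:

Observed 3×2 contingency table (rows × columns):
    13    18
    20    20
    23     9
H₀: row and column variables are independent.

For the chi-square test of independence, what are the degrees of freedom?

degrees of freedom = 2

df = (r−1)(c−1) = (3−1)·(2−1) = 2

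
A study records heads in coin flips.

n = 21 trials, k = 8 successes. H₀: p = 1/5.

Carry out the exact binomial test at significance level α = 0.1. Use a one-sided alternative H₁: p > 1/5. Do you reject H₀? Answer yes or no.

reject H₀: yes

Exact binomial: n=21, k=8, p₀=1/5=0.2000
P(X≥8) from Σ C(n,i)·p₀^i·(1−p₀)^(n−i)
p-value (one-sided, H₁ greater) = 0.04305
At α=0.1: p < α → reject H₀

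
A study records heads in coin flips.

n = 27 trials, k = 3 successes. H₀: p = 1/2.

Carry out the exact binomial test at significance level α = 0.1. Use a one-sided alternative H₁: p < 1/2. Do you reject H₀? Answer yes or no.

reject H₀: yes

Exact binomial: n=27, k=3, p₀=1/2=0.5000
P(X≤3) from Σ C(n,i)·p₀^i·(1−p₀)^(n−i)
p-value (one-sided, H₁ less) = 0.00002
At α=0.1: p < α → reject H₀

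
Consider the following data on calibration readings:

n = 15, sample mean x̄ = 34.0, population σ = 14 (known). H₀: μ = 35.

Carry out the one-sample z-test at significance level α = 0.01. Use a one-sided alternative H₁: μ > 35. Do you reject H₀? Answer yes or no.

SE = σ/√n = 14/√15 = 3.6148
z = (x̄−μ₀)/SE = (34.0−35)/3.6148 = -0.2766
p-value (one-sided, H₁ greater) = 0.60897
At α=0.01: p ≥ α → fail to reject H₀

reject H₀: no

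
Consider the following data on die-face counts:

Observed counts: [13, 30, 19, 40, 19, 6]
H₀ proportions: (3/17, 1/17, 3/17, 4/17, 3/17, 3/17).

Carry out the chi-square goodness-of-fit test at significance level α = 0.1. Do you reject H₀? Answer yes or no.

n = 127; E_i = n·p_i = [22.41, 7.47, 22.41, 29.88, 22.41, 22.41]
χ² = (13−22.41)²/22.41 + (30−7.47)²/7.47 + (19−22.41)²/22.41 + (40−29.88)²/29.88 + (19−22.41)²/22.41 + (6−22.41)²/22.41 = 88.3780
df = 5
p-value (upper-tail) = 0.00000
At α=0.1: p < α → reject H₀

reject H₀: yes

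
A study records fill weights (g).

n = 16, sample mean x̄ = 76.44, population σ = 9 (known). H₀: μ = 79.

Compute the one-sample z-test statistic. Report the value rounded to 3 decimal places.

SE = σ/√n = 9/√16 = 2.2500
z = (x̄−μ₀)/SE = (76.44−79)/2.2500 = -1.1378

test statistic = -1.138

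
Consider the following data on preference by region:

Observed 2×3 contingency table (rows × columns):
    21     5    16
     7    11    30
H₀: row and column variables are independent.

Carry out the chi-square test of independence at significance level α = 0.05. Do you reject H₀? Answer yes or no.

Row totals [42, 48], col totals [28, 16, 46], n=90
χ² = (21−13.07)²/13.07 + (5−7.47)²/7.47 + (16−21.47)²/21.47 + (7−14.93)²/14.93 + (11−8.53)²/8.53 + (30−24.53)²/24.53 = 13.1694
df = 2
p-value (upper-tail) = 0.00138
At α=0.05: p < α → reject H₀

reject H₀: yes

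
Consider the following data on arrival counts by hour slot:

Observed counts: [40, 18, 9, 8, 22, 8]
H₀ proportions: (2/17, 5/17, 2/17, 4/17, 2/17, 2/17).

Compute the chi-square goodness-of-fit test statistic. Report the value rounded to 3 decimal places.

n = 105; E_i = n·p_i = [12.35, 30.88, 12.35, 24.71, 12.35, 12.35]
χ² = (40−12.35)²/12.35 + (18−30.88)²/30.88 + (9−12.35)²/12.35 + (8−24.71)²/24.71 + (22−12.35)²/12.35 + (8−12.35)²/12.35 = 88.5248
df = 5

test statistic = 88.525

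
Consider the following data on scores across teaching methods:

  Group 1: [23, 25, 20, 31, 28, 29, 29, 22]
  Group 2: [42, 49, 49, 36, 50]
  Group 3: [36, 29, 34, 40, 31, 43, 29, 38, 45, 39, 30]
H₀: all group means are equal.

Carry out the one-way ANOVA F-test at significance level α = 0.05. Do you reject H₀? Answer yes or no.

Group means [25.88, 45.20, 35.82], grand mean 34.458
SSB = Σnᵢ(x̄ᵢ−x̄)² = 1186.647; SSW = ΣΣ(x−x̄ᵢ)² = 577.311
MSB = 1186.647/2 = 593.3235; MSW = 577.311/21 = 27.4910
F = MSB/MSW = 21.5824
df = (2, 21)
p-value (upper-tail) = 0.00001
At α=0.05: p < α → reject H₀

reject H₀: yes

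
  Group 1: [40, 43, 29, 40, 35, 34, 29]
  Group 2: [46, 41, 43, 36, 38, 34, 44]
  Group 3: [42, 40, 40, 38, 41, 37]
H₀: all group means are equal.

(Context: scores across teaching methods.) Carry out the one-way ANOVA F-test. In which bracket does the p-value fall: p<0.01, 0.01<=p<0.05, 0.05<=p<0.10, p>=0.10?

p-value bracket: p>=0.10

Group means [35.71, 40.29, 39.67], grand mean 38.500
SSB = Σnᵢ(x̄ᵢ−x̄)² = 84.810; SSW = ΣΣ(x−x̄ᵢ)² = 318.190
MSB = 84.810/2 = 42.4048; MSW = 318.190/17 = 18.7171
F = MSB/MSW = 2.2656
df = (2, 17)
p-value (upper-tail) = 0.13420
→ bracket: p>=0.10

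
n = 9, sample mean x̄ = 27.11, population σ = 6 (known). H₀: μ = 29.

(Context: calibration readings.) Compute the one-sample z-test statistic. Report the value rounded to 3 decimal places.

test statistic = -0.945

SE = σ/√n = 6/√9 = 2.0000
z = (x̄−μ₀)/SE = (27.11−29)/2.0000 = -0.9450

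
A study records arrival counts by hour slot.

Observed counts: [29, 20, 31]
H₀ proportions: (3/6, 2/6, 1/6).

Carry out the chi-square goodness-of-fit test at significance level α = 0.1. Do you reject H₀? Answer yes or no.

n = 80; E_i = n·p_i = [40.00, 26.67, 13.33]
χ² = (29−40.00)²/40.00 + (20−26.67)²/26.67 + (31−13.33)²/13.33 = 28.1000
df = 2
p-value (upper-tail) = 0.00000
At α=0.1: p < α → reject H₀

reject H₀: yes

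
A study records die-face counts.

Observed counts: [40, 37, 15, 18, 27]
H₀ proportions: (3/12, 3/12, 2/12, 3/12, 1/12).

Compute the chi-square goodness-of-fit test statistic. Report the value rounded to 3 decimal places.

n = 137; E_i = n·p_i = [34.25, 34.25, 22.83, 34.25, 11.42]
χ² = (40−34.25)²/34.25 + (37−34.25)²/34.25 + (15−22.83)²/22.83 + (18−34.25)²/34.25 + (27−11.42)²/11.42 = 32.8540
df = 4

test statistic = 32.854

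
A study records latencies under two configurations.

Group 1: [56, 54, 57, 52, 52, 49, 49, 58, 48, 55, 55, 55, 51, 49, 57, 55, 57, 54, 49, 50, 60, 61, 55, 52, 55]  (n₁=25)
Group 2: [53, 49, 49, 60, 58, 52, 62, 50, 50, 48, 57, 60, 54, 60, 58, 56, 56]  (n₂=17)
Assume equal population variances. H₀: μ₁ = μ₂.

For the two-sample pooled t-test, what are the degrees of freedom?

df = n₁ + n₂ − 2 = 25 + 17 − 2 = 40

degrees of freedom = 40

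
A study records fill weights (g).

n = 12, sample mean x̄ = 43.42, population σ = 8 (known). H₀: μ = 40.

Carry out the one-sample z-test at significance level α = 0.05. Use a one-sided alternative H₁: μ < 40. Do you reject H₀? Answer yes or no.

reject H₀: no

SE = σ/√n = 8/√12 = 2.3094
z = (x̄−μ₀)/SE = (43.42−40)/2.3094 = 1.4809
p-value (one-sided, H₁ less) = 0.93068
At α=0.05: p ≥ α → fail to reject H₀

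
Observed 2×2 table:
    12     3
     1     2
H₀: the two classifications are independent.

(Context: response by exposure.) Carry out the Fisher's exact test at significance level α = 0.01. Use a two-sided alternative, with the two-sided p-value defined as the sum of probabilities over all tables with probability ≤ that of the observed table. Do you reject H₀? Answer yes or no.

reject H₀: no

Margins: r₁=15, r₂=3, c₁=13, c₂=5, n=18
p_obs = C(15,12)·C(3,1)/C(18,13); sum pmf over tables with pmf ≤ p_obs
p-value (two-sided) = 0.17157
At α=0.01: p ≥ α → fail to reject H₀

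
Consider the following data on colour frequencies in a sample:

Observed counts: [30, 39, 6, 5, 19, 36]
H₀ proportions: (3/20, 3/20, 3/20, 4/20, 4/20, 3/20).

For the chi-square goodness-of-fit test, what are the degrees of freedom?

df = k − 1 = 6 − 1 = 5

degrees of freedom = 5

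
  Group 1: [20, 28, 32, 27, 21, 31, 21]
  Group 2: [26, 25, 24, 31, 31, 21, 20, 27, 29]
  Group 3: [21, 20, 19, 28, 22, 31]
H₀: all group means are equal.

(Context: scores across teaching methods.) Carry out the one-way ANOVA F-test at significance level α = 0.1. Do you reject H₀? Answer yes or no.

reject H₀: no

Group means [25.71, 26.00, 23.50], grand mean 25.227
SSB = Σnᵢ(x̄ᵢ−x̄)² = 24.935; SSW = ΣΣ(x−x̄ᵢ)² = 394.929
MSB = 24.935/2 = 12.4675; MSW = 394.929/19 = 20.7857
F = MSB/MSW = 0.5998
df = (2, 19)
p-value (upper-tail) = 0.55898
At α=0.1: p ≥ α → fail to reject H₀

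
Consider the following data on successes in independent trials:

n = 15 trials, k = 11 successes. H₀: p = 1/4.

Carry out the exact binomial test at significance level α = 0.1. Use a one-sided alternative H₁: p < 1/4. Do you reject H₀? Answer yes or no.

reject H₀: no

Exact binomial: n=15, k=11, p₀=1/4=0.2500
P(X≤11) from Σ C(n,i)·p₀^i·(1−p₀)^(n−i)
p-value (one-sided, H₁ less) = 0.99999
At α=0.1: p ≥ α → fail to reject H₀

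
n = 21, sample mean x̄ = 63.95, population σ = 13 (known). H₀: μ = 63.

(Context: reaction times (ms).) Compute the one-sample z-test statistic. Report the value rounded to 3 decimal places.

test statistic = 0.335

SE = σ/√n = 13/√21 = 2.8368
z = (x̄−μ₀)/SE = (63.95−63)/2.8368 = 0.3349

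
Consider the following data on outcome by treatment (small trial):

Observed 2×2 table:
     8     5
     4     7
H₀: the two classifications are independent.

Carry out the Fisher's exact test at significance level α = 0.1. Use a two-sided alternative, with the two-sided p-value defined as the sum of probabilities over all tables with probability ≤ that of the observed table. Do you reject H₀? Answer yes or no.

reject H₀: no

Margins: r₁=13, r₂=11, c₁=12, c₂=12, n=24
p_obs = C(13,8)·C(11,4)/C(24,12); sum pmf over tables with pmf ≤ p_obs
p-value (two-sided) = 0.41365
At α=0.1: p ≥ α → fail to reject H₀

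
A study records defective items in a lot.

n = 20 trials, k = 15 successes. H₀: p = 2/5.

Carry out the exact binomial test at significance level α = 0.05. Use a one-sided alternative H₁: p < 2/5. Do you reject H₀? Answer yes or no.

reject H₀: no

Exact binomial: n=20, k=15, p₀=2/5=0.4000
P(X≤15) from Σ C(n,i)·p₀^i·(1−p₀)^(n−i)
p-value (one-sided, H₁ less) = 0.99968
At α=0.05: p ≥ α → fail to reject H₀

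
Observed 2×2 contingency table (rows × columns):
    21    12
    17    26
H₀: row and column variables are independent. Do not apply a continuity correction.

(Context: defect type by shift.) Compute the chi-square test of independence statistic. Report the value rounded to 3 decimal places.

Row totals [33, 43], col totals [38, 38], n=76
χ² = (21−16.50)²/16.50 + (12−16.50)²/16.50 + (17−21.50)²/21.50 + (26−21.50)²/21.50 = 4.3383
df = 1

test statistic = 4.338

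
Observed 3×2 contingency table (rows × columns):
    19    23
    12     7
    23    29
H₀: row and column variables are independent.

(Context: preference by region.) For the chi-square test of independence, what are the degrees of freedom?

df = (r−1)(c−1) = (3−1)·(2−1) = 2

degrees of freedom = 2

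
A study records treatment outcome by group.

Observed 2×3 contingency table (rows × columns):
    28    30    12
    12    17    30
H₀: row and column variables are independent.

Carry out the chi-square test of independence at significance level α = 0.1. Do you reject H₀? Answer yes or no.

reject H₀: yes

Row totals [70, 59], col totals [40, 47, 42], n=129
χ² = (28−21.71)²/21.71 + (30−25.50)²/25.50 + (12−22.79)²/22.79 + (12−18.29)²/18.29 + (17−21.50)²/21.50 + (30−19.21)²/19.21 = 16.8949
df = 2
p-value (upper-tail) = 0.00021
At α=0.1: p < α → reject H₀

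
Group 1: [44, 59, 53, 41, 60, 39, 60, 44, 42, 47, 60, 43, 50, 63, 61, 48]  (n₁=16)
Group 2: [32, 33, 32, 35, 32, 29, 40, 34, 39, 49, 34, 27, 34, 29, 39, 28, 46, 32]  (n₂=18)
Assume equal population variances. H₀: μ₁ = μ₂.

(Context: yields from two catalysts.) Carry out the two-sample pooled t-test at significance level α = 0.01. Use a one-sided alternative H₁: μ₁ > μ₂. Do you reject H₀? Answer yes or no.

x̄₁=50.875, s₁=8.437, n₁=16
x̄₂=34.667, s₂=5.941, n₂=18
s_p² = [15·8.437² + 17·5.941²]/32 = 52.1172
SE = √(s_p²·(1/16+1/18)) = 2.4805
t = (50.875−34.667)/2.4805 = 6.5344
df = 32
p-value (one-sided, H₁ greater) = 0.00000
At α=0.01: p < α → reject H₀

reject H₀: yes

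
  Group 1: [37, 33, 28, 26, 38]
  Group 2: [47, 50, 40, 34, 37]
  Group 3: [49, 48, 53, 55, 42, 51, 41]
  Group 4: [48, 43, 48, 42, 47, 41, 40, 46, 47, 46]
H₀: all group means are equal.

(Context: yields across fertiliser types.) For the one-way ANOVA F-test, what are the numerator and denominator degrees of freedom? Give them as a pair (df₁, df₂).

degrees of freedom = [3, 23]

k = 4 groups, N = 27 total
df = (k−1, N−k) = (4−1, 27−4) = (3, 23)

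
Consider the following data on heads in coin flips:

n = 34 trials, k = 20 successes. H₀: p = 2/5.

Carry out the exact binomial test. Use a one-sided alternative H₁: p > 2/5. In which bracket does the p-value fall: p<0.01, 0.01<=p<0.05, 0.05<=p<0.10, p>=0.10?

p-value bracket: 0.01<=p<0.05

Exact binomial: n=34, k=20, p₀=2/5=0.4000
P(X≥20) from Σ C(n,i)·p₀^i·(1−p₀)^(n−i)
p-value (one-sided, H₁ greater) = 0.02045
→ bracket: 0.01<=p<0.05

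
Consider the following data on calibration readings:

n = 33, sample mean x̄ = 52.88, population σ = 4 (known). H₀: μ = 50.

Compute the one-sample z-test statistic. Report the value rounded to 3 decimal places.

test statistic = 4.136

SE = σ/√n = 4/√33 = 0.6963
z = (x̄−μ₀)/SE = (52.88−50)/0.6963 = 4.1361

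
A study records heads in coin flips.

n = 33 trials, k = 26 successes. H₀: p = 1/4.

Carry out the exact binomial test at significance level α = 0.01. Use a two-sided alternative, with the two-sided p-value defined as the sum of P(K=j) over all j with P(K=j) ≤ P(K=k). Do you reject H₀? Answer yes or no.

Exact binomial: n=33, k=26, p₀=1/4=0.2500
P(X=j) = C(n,j)·p₀^j·(1−p₀)^(n−j); p = Σ P(X=j) over j with P(X=j) ≤ P(X=26)
p-value (two-sided) = 0.00000
At α=0.01: p < α → reject H₀

reject H₀: yes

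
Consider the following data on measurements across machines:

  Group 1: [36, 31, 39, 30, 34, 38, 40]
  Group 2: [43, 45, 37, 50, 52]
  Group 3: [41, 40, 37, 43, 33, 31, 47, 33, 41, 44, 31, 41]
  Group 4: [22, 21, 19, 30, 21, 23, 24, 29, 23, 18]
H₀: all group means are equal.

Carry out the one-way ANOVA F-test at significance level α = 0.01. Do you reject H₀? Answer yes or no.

reject H₀: yes

Group means [35.43, 45.40, 38.50, 23.00], grand mean 34.324
SSB = Σnᵢ(x̄ᵢ−x̄)² = 2113.527; SSW = ΣΣ(x−x̄ᵢ)² = 687.914
MSB = 2113.527/3 = 704.5090; MSW = 687.914/30 = 22.9305
F = MSB/MSW = 30.7237
df = (3, 30)
p-value (upper-tail) = 0.00000
At α=0.01: p < α → reject H₀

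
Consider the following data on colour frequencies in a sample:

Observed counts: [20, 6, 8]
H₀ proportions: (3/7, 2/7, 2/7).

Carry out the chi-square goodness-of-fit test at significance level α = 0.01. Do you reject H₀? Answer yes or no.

n = 34; E_i = n·p_i = [14.57, 9.71, 9.71]
χ² = (20−14.57)²/14.57 + (6−9.71)²/9.71 + (8−9.71)²/9.71 = 3.7451
df = 2
p-value (upper-tail) = 0.15373
At α=0.01: p ≥ α → fail to reject H₀

reject H₀: no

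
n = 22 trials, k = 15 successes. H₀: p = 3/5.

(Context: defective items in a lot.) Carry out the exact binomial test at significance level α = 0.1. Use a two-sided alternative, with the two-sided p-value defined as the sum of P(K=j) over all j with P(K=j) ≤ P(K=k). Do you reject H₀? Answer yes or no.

Exact binomial: n=22, k=15, p₀=3/5=0.6000
P(X=j) = C(n,j)·p₀^j·(1−p₀)^(n−j); p = Σ P(X=j) over j with P(X=j) ≤ P(X=15)
p-value (two-sided) = 0.51787
At α=0.1: p ≥ α → fail to reject H₀

reject H₀: no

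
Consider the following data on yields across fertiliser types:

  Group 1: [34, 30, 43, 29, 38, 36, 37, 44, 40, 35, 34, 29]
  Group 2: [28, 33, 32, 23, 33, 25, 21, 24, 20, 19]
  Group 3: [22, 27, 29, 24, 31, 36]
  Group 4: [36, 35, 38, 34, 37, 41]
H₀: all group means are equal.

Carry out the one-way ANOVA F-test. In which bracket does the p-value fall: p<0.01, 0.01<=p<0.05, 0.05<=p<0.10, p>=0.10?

Group means [35.75, 25.80, 28.17, 36.83], grand mean 31.676
SSB = Σnᵢ(x̄ᵢ−x̄)² = 777.925; SSW = ΣΣ(x−x̄ᵢ)² = 695.517
MSB = 777.925/3 = 259.3082; MSW = 695.517/30 = 23.1839
F = MSB/MSW = 11.1848
df = (3, 30)
p-value (upper-tail) = 0.00004
→ bracket: p<0.01

p-value bracket: p<0.01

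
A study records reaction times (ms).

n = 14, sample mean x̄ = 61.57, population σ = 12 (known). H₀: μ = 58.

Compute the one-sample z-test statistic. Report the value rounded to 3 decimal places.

test statistic = 1.113

SE = σ/√n = 12/√14 = 3.2071
z = (x̄−μ₀)/SE = (61.57−58)/3.2071 = 1.1131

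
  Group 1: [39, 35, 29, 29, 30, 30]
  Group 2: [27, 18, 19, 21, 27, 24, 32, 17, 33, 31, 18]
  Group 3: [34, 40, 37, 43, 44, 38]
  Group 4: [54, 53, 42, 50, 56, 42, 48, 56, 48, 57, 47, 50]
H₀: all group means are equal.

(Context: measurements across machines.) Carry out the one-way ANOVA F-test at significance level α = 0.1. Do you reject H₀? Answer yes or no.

Group means [32.00, 24.27, 39.33, 50.25], grand mean 37.086
SSB = Σnᵢ(x̄ᵢ−x̄)² = 4070.978; SSW = ΣΣ(x−x̄ᵢ)² = 811.765
MSB = 4070.978/3 = 1356.9926; MSW = 811.765/31 = 26.1860
F = MSB/MSW = 51.8214
df = (3, 31)
p-value (upper-tail) = 0.00000
At α=0.1: p < α → reject H₀

reject H₀: yes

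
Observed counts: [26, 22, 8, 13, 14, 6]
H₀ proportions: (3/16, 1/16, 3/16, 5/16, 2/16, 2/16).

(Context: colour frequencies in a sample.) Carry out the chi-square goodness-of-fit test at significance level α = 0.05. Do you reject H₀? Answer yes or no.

reject H₀: yes

n = 89; E_i = n·p_i = [16.69, 5.56, 16.69, 27.81, 11.12, 11.12]
χ² = (26−16.69)²/16.69 + (22−5.56)²/5.56 + (8−16.69)²/16.69 + (13−27.81)²/27.81 + (14−11.12)²/11.12 + (6−11.12)²/11.12 = 69.2861
df = 5
p-value (upper-tail) = 0.00000
At α=0.05: p < α → reject H₀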